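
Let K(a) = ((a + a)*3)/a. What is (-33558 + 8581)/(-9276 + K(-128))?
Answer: 24977/9270 ≈ 2.6944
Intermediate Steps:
K(a) = 6 (K(a) = ((2*a)*3)/a = (6*a)/a = 6)
(-33558 + 8581)/(-9276 + K(-128)) = (-33558 + 8581)/(-9276 + 6) = -24977/(-9270) = -24977*(-1/9270) = 24977/9270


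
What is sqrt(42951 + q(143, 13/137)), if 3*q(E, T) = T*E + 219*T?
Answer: sqrt(7257260037)/411 ≈ 207.27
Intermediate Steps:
q(E, T) = 73*T + E*T/3 (q(E, T) = (T*E + 219*T)/3 = (E*T + 219*T)/3 = (219*T + E*T)/3 = 73*T + E*T/3)
sqrt(42951 + q(143, 13/137)) = sqrt(42951 + (13/137)*(219 + 143)/3) = sqrt(42951 + (1/3)*(13*(1/137))*362) = sqrt(42951 + (1/3)*(13/137)*362) = sqrt(42951 + 4706/411) = sqrt(17657567/411) = sqrt(7257260037)/411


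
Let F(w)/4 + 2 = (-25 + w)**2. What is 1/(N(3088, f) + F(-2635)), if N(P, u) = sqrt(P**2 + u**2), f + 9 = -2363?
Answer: 3537799/100128172219942 - sqrt(947633)/200256344439884 ≈ 3.5328e-8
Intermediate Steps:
f = -2372 (f = -9 - 2363 = -2372)
F(w) = -8 + 4*(-25 + w)**2
1/(N(3088, f) + F(-2635)) = 1/(sqrt(3088**2 + (-2372)**2) + (-8 + 4*(-25 - 2635)**2)) = 1/(sqrt(9535744 + 5626384) + (-8 + 4*(-2660)**2)) = 1/(sqrt(15162128) + (-8 + 4*7075600)) = 1/(4*sqrt(947633) + (-8 + 28302400)) = 1/(4*sqrt(947633) + 28302392) = 1/(28302392 + 4*sqrt(947633))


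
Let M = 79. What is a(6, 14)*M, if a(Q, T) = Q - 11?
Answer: -395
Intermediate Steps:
a(Q, T) = -11 + Q
a(6, 14)*M = (-11 + 6)*79 = -5*79 = -395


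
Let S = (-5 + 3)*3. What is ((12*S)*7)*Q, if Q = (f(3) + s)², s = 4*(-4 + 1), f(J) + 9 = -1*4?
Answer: -315000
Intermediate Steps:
f(J) = -13 (f(J) = -9 - 1*4 = -9 - 4 = -13)
S = -6 (S = -2*3 = -6)
s = -12 (s = 4*(-3) = -12)
Q = 625 (Q = (-13 - 12)² = (-25)² = 625)
((12*S)*7)*Q = ((12*(-6))*7)*625 = -72*7*625 = -504*625 = -315000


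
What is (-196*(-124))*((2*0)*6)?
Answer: 0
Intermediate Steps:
(-196*(-124))*((2*0)*6) = 24304*(0*6) = 24304*0 = 0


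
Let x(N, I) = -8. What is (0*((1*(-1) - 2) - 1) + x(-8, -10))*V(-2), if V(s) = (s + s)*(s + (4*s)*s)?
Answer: 448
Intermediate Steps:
V(s) = 2*s*(s + 4*s**2) (V(s) = (2*s)*(s + 4*s**2) = 2*s*(s + 4*s**2))
(0*((1*(-1) - 2) - 1) + x(-8, -10))*V(-2) = (0*((1*(-1) - 2) - 1) - 8)*((-2)**2*(2 + 8*(-2))) = (0*((-1 - 2) - 1) - 8)*(4*(2 - 16)) = (0*(-3 - 1) - 8)*(4*(-14)) = (0*(-4) - 8)*(-56) = (0 - 8)*(-56) = -8*(-56) = 448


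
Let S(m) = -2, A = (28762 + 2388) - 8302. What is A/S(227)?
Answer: -11424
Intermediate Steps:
A = 22848 (A = 31150 - 8302 = 22848)
A/S(227) = 22848/(-2) = 22848*(-½) = -11424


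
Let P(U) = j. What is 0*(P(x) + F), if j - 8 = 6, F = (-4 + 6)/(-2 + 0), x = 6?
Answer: 0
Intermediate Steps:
F = -1 (F = 2/(-2) = 2*(-1/2) = -1)
j = 14 (j = 8 + 6 = 14)
P(U) = 14
0*(P(x) + F) = 0*(14 - 1) = 0*13 = 0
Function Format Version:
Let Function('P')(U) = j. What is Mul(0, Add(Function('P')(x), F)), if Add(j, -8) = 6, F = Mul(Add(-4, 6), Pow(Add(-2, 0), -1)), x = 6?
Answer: 0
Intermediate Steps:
F = -1 (F = Mul(2, Pow(-2, -1)) = Mul(2, Rational(-1, 2)) = -1)
j = 14 (j = Add(8, 6) = 14)
Function('P')(U) = 14
Mul(0, Add(Function('P')(x), F)) = Mul(0, Add(14, -1)) = Mul(0, 13) = 0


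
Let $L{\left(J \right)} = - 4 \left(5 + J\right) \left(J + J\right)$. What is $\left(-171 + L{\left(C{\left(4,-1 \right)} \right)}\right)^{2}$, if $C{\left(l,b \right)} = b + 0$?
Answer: $19321$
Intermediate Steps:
$C{\left(l,b \right)} = b$
$L{\left(J \right)} = - 8 J \left(5 + J\right)$ ($L{\left(J \right)} = - 4 \left(5 + J\right) 2 J = - 4 \cdot 2 J \left(5 + J\right) = - 8 J \left(5 + J\right)$)
$\left(-171 + L{\left(C{\left(4,-1 \right)} \right)}\right)^{2} = \left(-171 - - 8 \left(5 - 1\right)\right)^{2} = \left(-171 - \left(-8\right) 4\right)^{2} = \left(-171 + 32\right)^{2} = \left(-139\right)^{2} = 19321$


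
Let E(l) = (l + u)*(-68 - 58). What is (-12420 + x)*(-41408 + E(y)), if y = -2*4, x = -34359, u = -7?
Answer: 1848612522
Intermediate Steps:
y = -8
E(l) = 882 - 126*l (E(l) = (l - 7)*(-68 - 58) = (-7 + l)*(-126) = 882 - 126*l)
(-12420 + x)*(-41408 + E(y)) = (-12420 - 34359)*(-41408 + (882 - 126*(-8))) = -46779*(-41408 + (882 + 1008)) = -46779*(-41408 + 1890) = -46779*(-39518) = 1848612522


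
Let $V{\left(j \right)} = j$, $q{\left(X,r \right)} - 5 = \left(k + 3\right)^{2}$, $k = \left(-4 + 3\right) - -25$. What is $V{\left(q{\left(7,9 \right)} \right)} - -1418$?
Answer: $2152$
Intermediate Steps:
$k = 24$ ($k = -1 + 25 = 24$)
$q{\left(X,r \right)} = 734$ ($q{\left(X,r \right)} = 5 + \left(24 + 3\right)^{2} = 5 + 27^{2} = 5 + 729 = 734$)
$V{\left(q{\left(7,9 \right)} \right)} - -1418 = 734 - -1418 = 734 + 1418 = 2152$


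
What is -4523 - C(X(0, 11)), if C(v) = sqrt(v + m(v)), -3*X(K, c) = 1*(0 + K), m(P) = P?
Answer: -4523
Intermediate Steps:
X(K, c) = -K/3 (X(K, c) = -(0 + K)/3 = -K/3)
C(v) = sqrt(2)*sqrt(v) (C(v) = sqrt(v + v) = sqrt(2*v) = sqrt(2)*sqrt(v))
-4523 - C(X(0, 11)) = -4523 - sqrt(2)*sqrt(-1/3*0) = -4523 - sqrt(2)*sqrt(0) = -4523 - sqrt(2)*0 = -4523 - 1*0 = -4523 + 0 = -4523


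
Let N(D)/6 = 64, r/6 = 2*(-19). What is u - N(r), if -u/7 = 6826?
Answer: -48166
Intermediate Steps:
r = -228 (r = 6*(2*(-19)) = 6*(-38) = -228)
N(D) = 384 (N(D) = 6*64 = 384)
u = -47782 (u = -7*6826 = -47782)
u - N(r) = -47782 - 1*384 = -47782 - 384 = -48166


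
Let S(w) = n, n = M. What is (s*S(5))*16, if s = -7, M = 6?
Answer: -672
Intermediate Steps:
n = 6
S(w) = 6
(s*S(5))*16 = -7*6*16 = -42*16 = -672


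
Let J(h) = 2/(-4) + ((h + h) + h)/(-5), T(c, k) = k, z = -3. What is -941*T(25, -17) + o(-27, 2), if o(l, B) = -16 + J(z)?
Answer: 159823/10 ≈ 15982.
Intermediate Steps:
J(h) = -½ - 3*h/5 (J(h) = 2*(-¼) + (2*h + h)*(-⅕) = -½ + (3*h)*(-⅕) = -½ - 3*h/5)
o(l, B) = -147/10 (o(l, B) = -16 + (-½ - ⅗*(-3)) = -16 + (-½ + 9/5) = -16 + 13/10 = -147/10)
-941*T(25, -17) + o(-27, 2) = -941*(-17) - 147/10 = 15997 - 147/10 = 159823/10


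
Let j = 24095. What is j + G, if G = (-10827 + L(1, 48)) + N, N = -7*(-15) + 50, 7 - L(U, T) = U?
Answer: 13429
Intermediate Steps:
L(U, T) = 7 - U
N = 155 (N = 105 + 50 = 155)
G = -10666 (G = (-10827 + (7 - 1*1)) + 155 = (-10827 + (7 - 1)) + 155 = (-10827 + 6) + 155 = -10821 + 155 = -10666)
j + G = 24095 - 10666 = 13429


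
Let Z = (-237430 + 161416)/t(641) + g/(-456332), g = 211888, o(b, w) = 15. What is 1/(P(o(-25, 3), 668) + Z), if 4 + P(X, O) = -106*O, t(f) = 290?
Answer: -16542035/1175718215941 ≈ -1.4070e-5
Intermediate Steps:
P(X, O) = -4 - 106*O
Z = -4343633521/16542035 (Z = (-237430 + 161416)/290 + 211888/(-456332) = -76014*1/290 + 211888*(-1/456332) = -38007/145 - 52972/114083 = -4343633521/16542035 ≈ -262.58)
1/(P(o(-25, 3), 668) + Z) = 1/((-4 - 106*668) - 4343633521/16542035) = 1/((-4 - 70808) - 4343633521/16542035) = 1/(-70812 - 4343633521/16542035) = 1/(-1175718215941/16542035) = -16542035/1175718215941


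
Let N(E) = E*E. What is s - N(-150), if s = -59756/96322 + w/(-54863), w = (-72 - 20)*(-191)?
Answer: -59453266699306/2642256943 ≈ -22501.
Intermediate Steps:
w = 17572 (w = -92*(-191) = 17572)
N(E) = E²
s = -2485481806/2642256943 (s = -59756/96322 + 17572/(-54863) = -59756*1/96322 + 17572*(-1/54863) = -29878/48161 - 17572/54863 = -2485481806/2642256943 ≈ -0.94067)
s - N(-150) = -2485481806/2642256943 - 1*(-150)² = -2485481806/2642256943 - 1*22500 = -2485481806/2642256943 - 22500 = -59453266699306/2642256943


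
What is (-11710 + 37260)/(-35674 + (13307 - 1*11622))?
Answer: -25550/33989 ≈ -0.75171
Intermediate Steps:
(-11710 + 37260)/(-35674 + (13307 - 1*11622)) = 25550/(-35674 + (13307 - 11622)) = 25550/(-35674 + 1685) = 25550/(-33989) = 25550*(-1/33989) = -25550/33989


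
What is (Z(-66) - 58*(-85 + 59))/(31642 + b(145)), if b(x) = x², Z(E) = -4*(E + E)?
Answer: 2036/52667 ≈ 0.038658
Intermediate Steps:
Z(E) = -8*E
(Z(-66) - 58*(-85 + 59))/(31642 + b(145)) = (-8*(-66) - 58*(-85 + 59))/(31642 + 145²) = (528 - 58*(-26))/(31642 + 21025) = (528 + 1508)/52667 = 2036*(1/52667) = 2036/52667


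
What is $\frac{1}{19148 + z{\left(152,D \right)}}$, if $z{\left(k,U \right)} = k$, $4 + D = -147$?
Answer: $\frac{1}{19300} \approx 5.1813 \cdot 10^{-5}$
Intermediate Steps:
$D = -151$ ($D = -4 - 147 = -151$)
$\frac{1}{19148 + z{\left(152,D \right)}} = \frac{1}{19148 + 152} = \frac{1}{19300}$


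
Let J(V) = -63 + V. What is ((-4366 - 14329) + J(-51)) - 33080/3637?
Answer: -68441413/3637 ≈ -18818.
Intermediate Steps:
((-4366 - 14329) + J(-51)) - 33080/3637 = ((-4366 - 14329) + (-63 - 51)) - 33080/3637 = (-18695 - 114) - 33080*1/3637 = -18809 - 33080/3637 = -68441413/3637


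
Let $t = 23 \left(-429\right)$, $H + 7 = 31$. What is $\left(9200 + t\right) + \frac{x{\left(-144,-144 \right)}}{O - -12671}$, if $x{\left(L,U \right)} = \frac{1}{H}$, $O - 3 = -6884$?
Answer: $- \frac{92686319}{138960} \approx -667.0$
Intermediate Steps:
$H = 24$ ($H = -7 + 31 = 24$)
$O = -6881$ ($O = 3 - 6884 = -6881$)
$x{\left(L,U \right)} = \frac{1}{24}$
$t = -9867$
$\left(9200 + t\right) + \frac{x{\left(-144,-144 \right)}}{O - -12671} = \left(9200 - 9867\right) + \frac{1}{24 \left(-6881 - -12671\right)} = -667 + \frac{1}{24 \left(-6881 + 12671\right)} = -667 + \frac{1}{24 \cdot 5790} = -667 + \frac{1}{24} \cdot \frac{1}{5790} = -667 + \frac{1}{138960} = - \frac{92686319}{138960}$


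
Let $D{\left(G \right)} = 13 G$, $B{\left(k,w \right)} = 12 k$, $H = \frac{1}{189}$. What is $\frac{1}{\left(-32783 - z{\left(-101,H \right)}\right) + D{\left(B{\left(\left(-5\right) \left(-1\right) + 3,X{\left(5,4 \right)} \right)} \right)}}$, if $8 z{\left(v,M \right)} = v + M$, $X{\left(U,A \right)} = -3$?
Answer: $- \frac{189}{5957729} \approx -3.1724 \cdot 10^{-5}$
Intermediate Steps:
$H = \frac{1}{189} \approx 0.005291$
$z{\left(v,M \right)} = \frac{M}{8} + \frac{v}{8}$ ($z{\left(v,M \right)} = \frac{v + M}{8} = \frac{M + v}{8} = \frac{M}{8} + \frac{v}{8}$)
$\frac{1}{\left(-32783 - z{\left(-101,H \right)}\right) + D{\left(B{\left(\left(-5\right) \left(-1\right) + 3,X{\left(5,4 \right)} \right)} \right)}} = \frac{1}{\left(-32783 - \left(\frac{1}{8} \cdot \frac{1}{189} + \frac{1}{8} \left(-101\right)\right)\right) + 13 \cdot 12 \left(\left(-5\right) \left(-1\right) + 3\right)} = \frac{1}{\left(-32783 - \left(\frac{1}{1512} - \frac{101}{8}\right)\right) + 13 \cdot 12 \left(5 + 3\right)} = \frac{1}{\left(-32783 - - \frac{2386}{189}\right) + 13 \cdot 12 \cdot 8} = \frac{1}{\left(-32783 + \frac{2386}{189}\right) + 13 \cdot 96} = \frac{1}{- \frac{6193601}{189} + 1248} = \frac{1}{- \frac{5957729}{189}} = - \frac{189}{5957729}$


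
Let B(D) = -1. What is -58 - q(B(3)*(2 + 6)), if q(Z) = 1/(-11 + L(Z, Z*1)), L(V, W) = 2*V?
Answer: -1565/27 ≈ -57.963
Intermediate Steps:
q(Z) = 1/(-11 + 2*Z)
-58 - q(B(3)*(2 + 6)) = -58 - 1/(-11 + 2*(-(2 + 6))) = -58 - 1/(-11 + 2*(-1*8)) = -58 - 1/(-11 + 2*(-8)) = -58 - 1/(-11 - 16) = -58 - 1/(-27) = -58 - 1*(-1/27) = -58 + 1/27 = -1565/27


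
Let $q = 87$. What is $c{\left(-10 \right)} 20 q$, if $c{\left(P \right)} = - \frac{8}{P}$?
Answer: $1392$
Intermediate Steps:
$c{\left(-10 \right)} 20 q = - \frac{8}{-10} \cdot 20 \cdot 87 = \left(-8\right) \left(- \frac{1}{10}\right) 20 \cdot 87 = \frac{4}{5} \cdot 20 \cdot 87 = 16 \cdot 87 = 1392$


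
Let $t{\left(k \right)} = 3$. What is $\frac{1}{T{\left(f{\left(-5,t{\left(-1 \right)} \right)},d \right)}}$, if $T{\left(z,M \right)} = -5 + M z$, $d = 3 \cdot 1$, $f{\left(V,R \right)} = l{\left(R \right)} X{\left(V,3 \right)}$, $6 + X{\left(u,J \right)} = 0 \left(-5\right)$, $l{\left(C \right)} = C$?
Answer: $- \frac{1}{59} \approx -0.016949$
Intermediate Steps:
$X{\left(u,J \right)} = -6$ ($X{\left(u,J \right)} = -6 + 0 \left(-5\right) = -6 + 0 = -6$)
$f{\left(V,R \right)} = - 6 R$ ($f{\left(V,R \right)} = R \left(-6\right) = - 6 R$)
$d = 3$
$\frac{1}{T{\left(f{\left(-5,t{\left(-1 \right)} \right)},d \right)}} = \frac{1}{-5 + 3 \left(\left(-6\right) 3\right)} = \frac{1}{-5 + 3 \left(-18\right)} = \frac{1}{-5 - 54} = \frac{1}{-59} = - \frac{1}{59}$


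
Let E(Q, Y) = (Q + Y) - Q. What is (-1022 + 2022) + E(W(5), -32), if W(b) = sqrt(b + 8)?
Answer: 968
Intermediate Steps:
W(b) = sqrt(8 + b)
E(Q, Y) = Y
(-1022 + 2022) + E(W(5), -32) = (-1022 + 2022) - 32 = 1000 - 32 = 968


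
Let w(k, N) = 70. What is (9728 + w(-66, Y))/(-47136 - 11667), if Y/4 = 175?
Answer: -3266/19601 ≈ -0.16662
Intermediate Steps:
Y = 700 (Y = 4*175 = 700)
(9728 + w(-66, Y))/(-47136 - 11667) = (9728 + 70)/(-47136 - 11667) = 9798/(-58803) = 9798*(-1/58803) = -3266/19601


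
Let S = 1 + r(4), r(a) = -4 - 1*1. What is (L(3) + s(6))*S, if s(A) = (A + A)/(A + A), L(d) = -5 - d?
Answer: 28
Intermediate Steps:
r(a) = -5 (r(a) = -4 - 1 = -5)
s(A) = 1 (s(A) = (2*A)/((2*A)) = (2*A)*(1/(2*A)) = 1)
S = -4 (S = 1 - 5 = -4)
(L(3) + s(6))*S = ((-5 - 1*3) + 1)*(-4) = ((-5 - 3) + 1)*(-4) = (-8 + 1)*(-4) = -7*(-4) = 28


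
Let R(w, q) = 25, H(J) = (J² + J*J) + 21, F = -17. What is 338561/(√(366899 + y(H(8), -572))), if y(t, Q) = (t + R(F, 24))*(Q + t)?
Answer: 338561*√293297/293297 ≈ 625.15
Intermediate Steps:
H(J) = 21 + 2*J² (H(J) = (J² + J²) + 21 = 2*J² + 21 = 21 + 2*J²)
y(t, Q) = (25 + t)*(Q + t) (y(t, Q) = (t + 25)*(Q + t) = (25 + t)*(Q + t))
338561/(√(366899 + y(H(8), -572))) = 338561/(√(366899 + ((21 + 2*8²)² + 25*(-572) + 25*(21 + 2*8²) - 572*(21 + 2*8²)))) = 338561/(√(366899 + ((21 + 2*64)² - 14300 + 25*(21 + 2*64) - 572*(21 + 2*64)))) = 338561/(√(366899 + ((21 + 128)² - 14300 + 25*(21 + 128) - 572*(21 + 128)))) = 338561/(√(366899 + (149² - 14300 + 25*149 - 572*149))) = 338561/(√(366899 + (22201 - 14300 + 3725 - 85228))) = 338561/(√(366899 - 73602)) = 338561/(√293297) = 338561*(√293297/293297) = 338561*√293297/293297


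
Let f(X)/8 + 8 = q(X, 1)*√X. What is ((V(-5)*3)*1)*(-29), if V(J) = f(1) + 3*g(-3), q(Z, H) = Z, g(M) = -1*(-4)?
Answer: 3828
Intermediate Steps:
g(M) = 4
f(X) = -64 + 8*X^(3/2) (f(X) = -64 + 8*(X*√X) = -64 + 8*X^(3/2))
V(J) = -44 (V(J) = (-64 + 8*1^(3/2)) + 3*4 = (-64 + 8*1) + 12 = (-64 + 8) + 12 = -56 + 12 = -44)
((V(-5)*3)*1)*(-29) = (-44*3*1)*(-29) = -132*1*(-29) = -132*(-29) = 3828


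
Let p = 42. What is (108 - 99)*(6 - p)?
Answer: -324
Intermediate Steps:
(108 - 99)*(6 - p) = (108 - 99)*(6 - 1*42) = 9*(6 - 42) = 9*(-36) = -324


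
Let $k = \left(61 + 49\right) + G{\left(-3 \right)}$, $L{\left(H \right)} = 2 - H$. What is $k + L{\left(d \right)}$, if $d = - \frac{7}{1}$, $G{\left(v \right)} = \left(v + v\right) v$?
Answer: $137$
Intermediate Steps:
$G{\left(v \right)} = 2 v^{2}$ ($G{\left(v \right)} = 2 v v = 2 v^{2}$)
$d = -7$ ($d = \left(-7\right) 1 = -7$)
$k = 128$ ($k = \left(61 + 49\right) + 2 \left(-3\right)^{2} = 110 + 2 \cdot 9 = 110 + 18 = 128$)
$k + L{\left(d \right)} = 128 + \left(2 - -7\right) = 128 + \left(2 + 7\right) = 128 + 9 = 137$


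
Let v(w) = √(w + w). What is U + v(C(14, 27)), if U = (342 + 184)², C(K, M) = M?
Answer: 276676 + 3*√6 ≈ 2.7668e+5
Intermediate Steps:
v(w) = √2*√w (v(w) = √(2*w) = √2*√w)
U = 276676 (U = 526² = 276676)
U + v(C(14, 27)) = 276676 + √2*√27 = 276676 + √2*(3*√3) = 276676 + 3*√6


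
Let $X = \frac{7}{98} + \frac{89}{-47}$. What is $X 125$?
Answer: $- \frac{149875}{658} \approx -227.77$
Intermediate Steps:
$X = - \frac{1199}{658}$ ($X = 7 \cdot \frac{1}{98} + 89 \left(- \frac{1}{47}\right) = \frac{1}{14} - \frac{89}{47} = - \frac{1199}{658} \approx -1.8222$)
$X 125 = \left(- \frac{1199}{658}\right) 125 = - \frac{149875}{658}$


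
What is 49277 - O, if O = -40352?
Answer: 89629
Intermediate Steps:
49277 - O = 49277 - 1*(-40352) = 49277 + 40352 = 89629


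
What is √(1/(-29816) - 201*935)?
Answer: I*√41768265089294/14908 ≈ 433.51*I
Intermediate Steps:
√(1/(-29816) - 201*935) = √(-1/29816 - 187935) = √(-5603469961/29816) = I*√41768265089294/14908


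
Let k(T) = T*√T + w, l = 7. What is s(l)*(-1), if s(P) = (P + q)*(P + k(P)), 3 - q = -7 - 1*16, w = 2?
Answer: -297 - 231*√7 ≈ -908.17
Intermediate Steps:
q = 26 (q = 3 - (-7 - 1*16) = 3 - (-7 - 16) = 3 - 1*(-23) = 3 + 23 = 26)
k(T) = 2 + T^(3/2) (k(T) = T*√T + 2 = T^(3/2) + 2 = 2 + T^(3/2))
s(P) = (26 + P)*(2 + P + P^(3/2)) (s(P) = (P + 26)*(P + (2 + P^(3/2))) = (26 + P)*(2 + P + P^(3/2)))
s(l)*(-1) = (52 + 7² + 7^(5/2) + 26*7^(3/2) + 28*7)*(-1) = (52 + 49 + 49*√7 + 26*(7*√7) + 196)*(-1) = (52 + 49 + 49*√7 + 182*√7 + 196)*(-1) = (297 + 231*√7)*(-1) = -297 - 231*√7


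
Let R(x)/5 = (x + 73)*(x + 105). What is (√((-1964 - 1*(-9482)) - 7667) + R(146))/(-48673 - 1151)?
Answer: -91615/16608 - I*√149/49824 ≈ -5.5163 - 0.00024499*I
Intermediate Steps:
R(x) = 5*(73 + x)*(105 + x) (R(x) = 5*((x + 73)*(x + 105)) = 5*((73 + x)*(105 + x)) = 5*(73 + x)*(105 + x))
(√((-1964 - 1*(-9482)) - 7667) + R(146))/(-48673 - 1151) = (√((-1964 - 1*(-9482)) - 7667) + (38325 + 5*146² + 890*146))/(-48673 - 1151) = (√((-1964 + 9482) - 7667) + (38325 + 5*21316 + 129940))/(-49824) = (√(7518 - 7667) + (38325 + 106580 + 129940))*(-1/49824) = (√(-149) + 274845)*(-1/49824) = (I*√149 + 274845)*(-1/49824) = (274845 + I*√149)*(-1/49824) = -91615/16608 - I*√149/49824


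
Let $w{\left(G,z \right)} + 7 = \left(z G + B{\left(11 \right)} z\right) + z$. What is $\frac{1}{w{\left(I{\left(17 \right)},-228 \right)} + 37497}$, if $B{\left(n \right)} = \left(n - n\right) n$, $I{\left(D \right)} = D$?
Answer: $\frac{1}{33386} \approx 2.9953 \cdot 10^{-5}$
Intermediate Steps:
$B{\left(n \right)} = 0$ ($B{\left(n \right)} = 0 n = 0$)
$w{\left(G,z \right)} = -7 + z + G z$ ($w{\left(G,z \right)} = -7 + \left(\left(z G + 0 z\right) + z\right) = -7 + \left(\left(G z + 0\right) + z\right) = -7 + \left(G z + z\right) = -7 + \left(z + G z\right) = -7 + z + G z$)
$\frac{1}{w{\left(I{\left(17 \right)},-228 \right)} + 37497} = \frac{1}{\left(-7 - 228 + 17 \left(-228\right)\right) + 37497} = \frac{1}{\left(-7 - 228 - 3876\right) + 37497} = \frac{1}{-4111 + 37497} = \frac{1}{33386}$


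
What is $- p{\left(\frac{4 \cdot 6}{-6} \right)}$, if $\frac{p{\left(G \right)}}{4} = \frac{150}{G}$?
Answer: $150$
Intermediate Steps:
$p{\left(G \right)} = \frac{600}{G}$ ($p{\left(G \right)} = 4 \frac{150}{G} = \frac{600}{G}$)
$- p{\left(\frac{4 \cdot 6}{-6} \right)} = - \frac{600}{4 \cdot 6 \frac{1}{-6}} = - \frac{600}{24 \left(- \frac{1}{6}\right)} = - \frac{600}{-4} = - \frac{600 \left(-1\right)}{4} = \left(-1\right) \left(-150\right) = 150$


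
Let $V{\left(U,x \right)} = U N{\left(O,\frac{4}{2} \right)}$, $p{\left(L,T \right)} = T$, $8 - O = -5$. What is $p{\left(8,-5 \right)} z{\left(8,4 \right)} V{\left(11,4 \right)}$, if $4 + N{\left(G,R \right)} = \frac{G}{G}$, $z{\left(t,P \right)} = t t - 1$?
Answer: $10395$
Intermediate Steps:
$z{\left(t,P \right)} = -1 + t^{2}$ ($z{\left(t,P \right)} = t^{2} - 1 = -1 + t^{2}$)
$O = 13$ ($O = 8 - -5 = 8 + 5 = 13$)
$N{\left(G,R \right)} = -3$ ($N{\left(G,R \right)} = -4 + \frac{G}{G} = -4 + 1 = -3$)
$V{\left(U,x \right)} = - 3 U$ ($V{\left(U,x \right)} = U \left(-3\right) = - 3 U$)
$p{\left(8,-5 \right)} z{\left(8,4 \right)} V{\left(11,4 \right)} = - 5 \left(-1 + 8^{2}\right) \left(\left(-3\right) 11\right) = - 5 \left(-1 + 64\right) \left(-33\right) = \left(-5\right) 63 \left(-33\right) = \left(-315\right) \left(-33\right) = 10395$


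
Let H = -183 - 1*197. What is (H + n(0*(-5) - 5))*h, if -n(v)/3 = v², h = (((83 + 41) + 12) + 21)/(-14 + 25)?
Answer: -71435/11 ≈ -6494.1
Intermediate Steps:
H = -380 (H = -183 - 197 = -380)
h = 157/11 (h = ((124 + 12) + 21)/11 = (136 + 21)*(1/11) = 157*(1/11) = 157/11 ≈ 14.273)
n(v) = -3*v²
(H + n(0*(-5) - 5))*h = (-380 - 3*(0*(-5) - 5)²)*(157/11) = (-380 - 3*(0 - 5)²)*(157/11) = (-380 - 3*(-5)²)*(157/11) = (-380 - 3*25)*(157/11) = (-380 - 75)*(157/11) = -455*157/11 = -71435/11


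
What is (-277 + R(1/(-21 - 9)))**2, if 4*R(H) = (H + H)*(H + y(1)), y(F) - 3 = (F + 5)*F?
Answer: 248870279161/3240000 ≈ 76812.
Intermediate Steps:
y(F) = 3 + F*(5 + F) (y(F) = 3 + (F + 5)*F = 3 + (5 + F)*F = 3 + F*(5 + F))
R(H) = H*(9 + H)/2 (R(H) = ((H + H)*(H + (3 + 1**2 + 5*1)))/4 = ((2*H)*(H + (3 + 1 + 5)))/4 = ((2*H)*(H + 9))/4 = ((2*H)*(9 + H))/4 = (2*H*(9 + H))/4 = H*(9 + H)/2)
(-277 + R(1/(-21 - 9)))**2 = (-277 + (9 + 1/(-21 - 9))/(2*(-21 - 9)))**2 = (-277 + (1/2)*(9 + 1/(-30))/(-30))**2 = (-277 + (1/2)*(-1/30)*(9 - 1/30))**2 = (-277 + (1/2)*(-1/30)*(269/30))**2 = (-277 - 269/1800)**2 = (-498869/1800)**2 = 248870279161/3240000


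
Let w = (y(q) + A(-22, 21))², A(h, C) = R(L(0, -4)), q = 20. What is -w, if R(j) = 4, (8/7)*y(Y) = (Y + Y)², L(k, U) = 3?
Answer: -1971216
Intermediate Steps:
y(Y) = 7*Y²/2 (y(Y) = 7*(Y + Y)²/8 = 7*(2*Y)²/8 = 7*(4*Y²)/8 = 7*Y²/2)
A(h, C) = 4
w = 1971216 (w = ((7/2)*20² + 4)² = ((7/2)*400 + 4)² = (1400 + 4)² = 1404² = 1971216)
-w = -1*1971216 = -1971216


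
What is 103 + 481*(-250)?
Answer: -120147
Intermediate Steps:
103 + 481*(-250) = 103 - 120250 = -120147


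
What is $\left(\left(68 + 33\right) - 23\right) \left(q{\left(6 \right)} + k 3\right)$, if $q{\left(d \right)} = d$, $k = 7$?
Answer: $2106$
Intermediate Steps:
$\left(\left(68 + 33\right) - 23\right) \left(q{\left(6 \right)} + k 3\right) = \left(\left(68 + 33\right) - 23\right) \left(6 + 7 \cdot 3\right) = \left(101 - 23\right) \left(6 + 21\right) = 78 \cdot 27 = 2106$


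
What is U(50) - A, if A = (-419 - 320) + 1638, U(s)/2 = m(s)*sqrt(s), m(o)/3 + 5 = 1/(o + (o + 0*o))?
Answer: -899 - 1497*sqrt(2)/10 ≈ -1110.7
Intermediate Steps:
m(o) = -15 + 3/(2*o) (m(o) = -15 + 3/(o + (o + 0*o)) = -15 + 3/(o + (o + 0)) = -15 + 3/(o + o) = -15 + 3/((2*o)) = -15 + 3*(1/(2*o)) = -15 + 3/(2*o))
U(s) = 2*sqrt(s)*(-15 + 3/(2*s)) (U(s) = 2*((-15 + 3/(2*s))*sqrt(s)) = 2*(sqrt(s)*(-15 + 3/(2*s))) = 2*sqrt(s)*(-15 + 3/(2*s)))
A = 899 (A = -739 + 1638 = 899)
U(50) - A = 3*(1 - 10*50)/sqrt(50) - 1*899 = 3*(sqrt(2)/10)*(1 - 500) - 899 = 3*(sqrt(2)/10)*(-499) - 899 = -1497*sqrt(2)/10 - 899 = -899 - 1497*sqrt(2)/10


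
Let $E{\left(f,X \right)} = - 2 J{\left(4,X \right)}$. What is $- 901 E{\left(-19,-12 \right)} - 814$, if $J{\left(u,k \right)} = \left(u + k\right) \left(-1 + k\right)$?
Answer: $186594$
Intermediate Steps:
$J{\left(u,k \right)} = \left(-1 + k\right) \left(k + u\right)$ ($J{\left(u,k \right)} = \left(k + u\right) \left(-1 + k\right) = \left(-1 + k\right) \left(k + u\right)$)
$E{\left(f,X \right)} = 8 - 6 X - 2 X^{2}$ ($E{\left(f,X \right)} = - 2 \left(X^{2} - X - 4 + X 4\right) = - 2 \left(X^{2} - X - 4 + 4 X\right) = - 2 \left(-4 + X^{2} + 3 X\right) = 8 - 6 X - 2 X^{2}$)
$- 901 E{\left(-19,-12 \right)} - 814 = - 901 \left(8 - -72 - 2 \left(-12\right)^{2}\right) - 814 = - 901 \left(8 + 72 - 288\right) - 814 = \left(-901\right) \left(-208\right) - 814 = 187408 - 814 = 186594$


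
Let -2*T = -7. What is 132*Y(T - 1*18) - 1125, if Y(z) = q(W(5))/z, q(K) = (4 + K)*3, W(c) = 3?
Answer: -38169/29 ≈ -1316.2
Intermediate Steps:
T = 7/2 (T = -½*(-7) = 7/2 ≈ 3.5000)
q(K) = 12 + 3*K
Y(z) = 21/z (Y(z) = (12 + 3*3)/z = (12 + 9)/z = 21/z)
132*Y(T - 1*18) - 1125 = 132*(21/(7/2 - 1*18)) - 1125 = 132*(21/(7/2 - 18)) - 1125 = 132*(21/(-29/2)) - 1125 = 132*(21*(-2/29)) - 1125 = 132*(-42/29) - 1125 = -5544/29 - 1125 = -38169/29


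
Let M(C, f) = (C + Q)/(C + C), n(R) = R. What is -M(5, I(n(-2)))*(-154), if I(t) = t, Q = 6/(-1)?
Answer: -77/5 ≈ -15.400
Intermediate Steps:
Q = -6 (Q = 6*(-1) = -6)
M(C, f) = (-6 + C)/(2*C) (M(C, f) = (C - 6)/(C + C) = (-6 + C)/((2*C)) = (-6 + C)*(1/(2*C)) = (-6 + C)/(2*C))
-M(5, I(n(-2)))*(-154) = -(-6 + 5)/(2*5)*(-154) = -(-1)/(2*5)*(-154) = -1*(-⅒)*(-154) = (⅒)*(-154) = -77/5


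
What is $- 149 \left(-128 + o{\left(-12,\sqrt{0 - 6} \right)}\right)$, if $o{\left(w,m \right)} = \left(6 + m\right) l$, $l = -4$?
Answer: $22648 + 596 i \sqrt{6} \approx 22648.0 + 1459.9 i$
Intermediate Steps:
$o{\left(w,m \right)} = -24 - 4 m$ ($o{\left(w,m \right)} = \left(6 + m\right) \left(-4\right) = -24 - 4 m$)
$- 149 \left(-128 + o{\left(-12,\sqrt{0 - 6} \right)}\right) = - 149 \left(-128 - \left(24 + 4 \sqrt{0 - 6}\right)\right) = - 149 \left(-128 - \left(24 + 4 \sqrt{-6}\right)\right) = - 149 \left(-128 - \left(24 + 4 i \sqrt{6}\right)\right) = - 149 \left(-152 - 4 i \sqrt{6}\right) = - (-22648 - 596 i \sqrt{6}) = 22648 + 596 i \sqrt{6}$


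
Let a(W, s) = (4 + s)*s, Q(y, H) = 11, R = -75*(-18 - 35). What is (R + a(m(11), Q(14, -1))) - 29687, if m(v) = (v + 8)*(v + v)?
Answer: -25547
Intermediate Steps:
m(v) = 2*v*(8 + v) (m(v) = (8 + v)*(2*v) = 2*v*(8 + v))
R = 3975 (R = -75*(-53) = 3975)
a(W, s) = s*(4 + s)
(R + a(m(11), Q(14, -1))) - 29687 = (3975 + 11*(4 + 11)) - 29687 = (3975 + 11*15) - 29687 = (3975 + 165) - 29687 = 4140 - 29687 = -25547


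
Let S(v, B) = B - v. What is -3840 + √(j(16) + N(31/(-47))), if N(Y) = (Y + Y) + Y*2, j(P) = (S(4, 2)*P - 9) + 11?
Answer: -3840 + I*√72098/47 ≈ -3840.0 + 5.713*I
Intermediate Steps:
j(P) = 2 - 2*P (j(P) = ((2 - 1*4)*P - 9) + 11 = ((2 - 4)*P - 9) + 11 = (-2*P - 9) + 11 = (-9 - 2*P) + 11 = 2 - 2*P)
N(Y) = 4*Y (N(Y) = 2*Y + 2*Y = 4*Y)
-3840 + √(j(16) + N(31/(-47))) = -3840 + √((2 - 2*16) + 4*(31/(-47))) = -3840 + √((2 - 32) + 4*(31*(-1/47))) = -3840 + √(-30 + 4*(-31/47)) = -3840 + √(-30 - 124/47) = -3840 + √(-1534/47) = -3840 + I*√72098/47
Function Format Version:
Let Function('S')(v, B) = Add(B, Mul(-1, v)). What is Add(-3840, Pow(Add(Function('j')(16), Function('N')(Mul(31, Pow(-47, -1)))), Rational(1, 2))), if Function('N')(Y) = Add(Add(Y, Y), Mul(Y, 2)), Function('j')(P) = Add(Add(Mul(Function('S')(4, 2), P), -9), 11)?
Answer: Add(-3840, Mul(Rational(1, 47), I, Pow(72098, Rational(1, 2)))) ≈ Add(-3840.0, Mul(5.7130, I))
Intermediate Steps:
Function('j')(P) = Add(2, Mul(-2, P)) (Function('j')(P) = Add(Add(Mul(Add(2, Mul(-1, 4)), P), -9), 11) = Add(Add(Mul(Add(2, -4), P), -9), 11) = Add(Add(Mul(-2, P), -9), 11) = Add(Add(-9, Mul(-2, P)), 11) = Add(2, Mul(-2, P)))
Function('N')(Y) = Mul(4, Y) (Function('N')(Y) = Add(Mul(2, Y), Mul(2, Y)) = Mul(4, Y))
Add(-3840, Pow(Add(Function('j')(16), Function('N')(Mul(31, Pow(-47, -1)))), Rational(1, 2))) = Add(-3840, Pow(Add(Add(2, Mul(-2, 16)), Mul(4, Mul(31, Pow(-47, -1)))), Rational(1, 2))) = Add(-3840, Pow(Add(Add(2, -32), Mul(4, Mul(31, Rational(-1, 47)))), Rational(1, 2))) = Add(-3840, Pow(Add(-30, Mul(4, Rational(-31, 47))), Rational(1, 2))) = Add(-3840, Pow(Add(-30, Rational(-124, 47)), Rational(1, 2))) = Add(-3840, Pow(Rational(-1534, 47), Rational(1, 2))) = Add(-3840, Mul(Rational(1, 47), I, Pow(72098, Rational(1, 2))))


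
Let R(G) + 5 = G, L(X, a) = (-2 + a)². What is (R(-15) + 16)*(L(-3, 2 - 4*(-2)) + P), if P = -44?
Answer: -80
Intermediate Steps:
R(G) = -5 + G
(R(-15) + 16)*(L(-3, 2 - 4*(-2)) + P) = ((-5 - 15) + 16)*((-2 + (2 - 4*(-2)))² - 44) = (-20 + 16)*((-2 + (2 + 8))² - 44) = -4*((-2 + 10)² - 44) = -4*(8² - 44) = -4*(64 - 44) = -4*20 = -80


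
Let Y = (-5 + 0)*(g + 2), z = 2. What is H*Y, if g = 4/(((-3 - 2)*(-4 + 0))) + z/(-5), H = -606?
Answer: 5454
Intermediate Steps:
g = -⅕ (g = 4/(((-3 - 2)*(-4 + 0))) + 2/(-5) = 4/((-5*(-4))) + 2*(-⅕) = 4/20 - ⅖ = 4*(1/20) - ⅖ = ⅕ - ⅖ = -⅕ ≈ -0.20000)
Y = -9 (Y = (-5 + 0)*(-⅕ + 2) = -5*9/5 = -9)
H*Y = -606*(-9) = 5454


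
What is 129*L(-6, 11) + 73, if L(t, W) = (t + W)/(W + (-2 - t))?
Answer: 116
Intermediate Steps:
L(t, W) = (W + t)/(-2 + W - t)
129*L(-6, 11) + 73 = 129*((-1*11 - 1*(-6))/(2 - 6 - 1*11)) + 73 = 129*((-11 + 6)/(2 - 6 - 11)) + 73 = 129*(-5/(-15)) + 73 = 129*(-1/15*(-5)) + 73 = 129*(1/3) + 73 = 43 + 73 = 116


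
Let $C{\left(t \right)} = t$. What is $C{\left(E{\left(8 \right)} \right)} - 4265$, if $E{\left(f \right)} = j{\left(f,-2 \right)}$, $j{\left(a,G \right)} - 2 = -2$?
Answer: $-4265$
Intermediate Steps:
$j{\left(a,G \right)} = 0$ ($j{\left(a,G \right)} = 2 - 2 = 0$)
$E{\left(f \right)} = 0$
$C{\left(E{\left(8 \right)} \right)} - 4265 = 0 - 4265 = -4265$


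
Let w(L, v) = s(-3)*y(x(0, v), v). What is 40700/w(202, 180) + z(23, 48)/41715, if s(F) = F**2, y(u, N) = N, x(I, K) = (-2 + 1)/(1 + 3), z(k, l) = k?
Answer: 1048048/41715 ≈ 25.124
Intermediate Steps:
x(I, K) = -1/4
w(L, v) = 9*v (w(L, v) = (-3)**2*v = 9*v)
40700/w(202, 180) + z(23, 48)/41715 = 40700/((9*180)) + 23/41715 = 40700/1620 + 23*(1/41715) = 40700*(1/1620) + 23/41715 = 2035/81 + 23/41715 = 1048048/41715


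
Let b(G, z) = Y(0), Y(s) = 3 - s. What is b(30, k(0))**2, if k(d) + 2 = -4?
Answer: 9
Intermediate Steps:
k(d) = -6 (k(d) = -2 - 4 = -6)
b(G, z) = 3 (b(G, z) = 3 - 1*0 = 3 + 0 = 3)
b(30, k(0))**2 = 3**2 = 9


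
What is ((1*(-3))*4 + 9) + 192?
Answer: 189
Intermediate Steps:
((1*(-3))*4 + 9) + 192 = (-3*4 + 9) + 192 = (-12 + 9) + 192 = -3 + 192 = 189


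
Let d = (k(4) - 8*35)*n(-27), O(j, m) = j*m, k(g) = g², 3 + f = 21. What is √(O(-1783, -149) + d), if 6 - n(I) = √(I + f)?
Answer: √(264083 + 792*I) ≈ 513.89 + 0.771*I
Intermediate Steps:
f = 18 (f = -3 + 21 = 18)
n(I) = 6 - √(18 + I) (n(I) = 6 - √(I + 18) = 6 - √(18 + I))
d = -1584 + 792*I (d = (4² - 8*35)*(6 - √(18 - 27)) = (16 - 280)*(6 - √(-9)) = -264*(6 - 3*I) = -1584 + 792*I ≈ -1584.0 + 792.0*I)
√(O(-1783, -149) + d) = √(-1783*(-149) + (-1584 + 792*I)) = √(265667 + (-1584 + 792*I)) = √(264083 + 792*I)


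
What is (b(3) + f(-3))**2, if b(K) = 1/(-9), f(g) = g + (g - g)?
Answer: 784/81 ≈ 9.6790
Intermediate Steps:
f(g) = g (f(g) = g + 0 = g)
b(K) = -1/9
(b(3) + f(-3))**2 = (-1/9 - 3)**2 = (-28/9)**2 = 784/81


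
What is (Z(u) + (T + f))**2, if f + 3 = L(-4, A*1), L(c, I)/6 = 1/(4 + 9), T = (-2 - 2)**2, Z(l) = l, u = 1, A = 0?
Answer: 35344/169 ≈ 209.14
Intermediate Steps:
T = 16 (T = (-4)**2 = 16)
L(c, I) = 6/13 (L(c, I) = 6/(4 + 9) = 6/13)
f = -33/13 (f = -3 + 6/13 = -33/13 ≈ -2.5385)
(Z(u) + (T + f))**2 = (1 + (16 - 33/13))**2 = (1 + 175/13)**2 = (188/13)**2 = 35344/169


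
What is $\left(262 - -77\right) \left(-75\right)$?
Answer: $-25425$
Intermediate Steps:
$\left(262 - -77\right) \left(-75\right) = \left(262 + 77\right) \left(-75\right) = 339 \left(-75\right) = -25425$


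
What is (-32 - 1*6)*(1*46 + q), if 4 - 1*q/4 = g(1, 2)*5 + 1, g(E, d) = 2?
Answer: -684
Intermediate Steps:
q = -28 (q = 16 - 4*(2*5 + 1) = 16 - 4*(10 + 1) = 16 - 4*11 = 16 - 44 = -28)
(-32 - 1*6)*(1*46 + q) = (-32 - 1*6)*(1*46 - 28) = (-32 - 6)*(46 - 28) = -38*18 = -684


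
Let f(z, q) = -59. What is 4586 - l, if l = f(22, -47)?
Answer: 4645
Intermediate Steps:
l = -59
4586 - l = 4586 - 1*(-59) = 4586 + 59 = 4645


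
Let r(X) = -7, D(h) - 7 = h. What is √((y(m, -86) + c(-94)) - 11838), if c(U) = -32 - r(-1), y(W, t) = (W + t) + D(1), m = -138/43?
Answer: I*√22084843/43 ≈ 109.29*I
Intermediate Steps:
m = -138/43 (m = -138*1/43 = -138/43 ≈ -3.2093)
D(h) = 7 + h
y(W, t) = 8 + W + t (y(W, t) = (W + t) + (7 + 1) = (W + t) + 8 = 8 + W + t)
c(U) = -25 (c(U) = -32 - 1*(-7) = -32 + 7 = -25)
√((y(m, -86) + c(-94)) - 11838) = √(((8 - 138/43 - 86) - 25) - 11838) = √((-3492/43 - 25) - 11838) = √(-4567/43 - 11838) = √(-513601/43) = I*√22084843/43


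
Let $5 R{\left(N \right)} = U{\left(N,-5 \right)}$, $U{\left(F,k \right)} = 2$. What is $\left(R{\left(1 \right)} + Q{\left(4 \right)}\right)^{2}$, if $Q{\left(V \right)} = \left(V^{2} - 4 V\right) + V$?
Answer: $\frac{484}{25} \approx 19.36$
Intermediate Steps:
$R{\left(N \right)} = \frac{2}{5}$ ($R{\left(N \right)} = \frac{1}{5} \cdot 2 = \frac{2}{5}$)
$Q{\left(V \right)} = V^{2} - 3 V$
$\left(R{\left(1 \right)} + Q{\left(4 \right)}\right)^{2} = \left(\frac{2}{5} + 4 \left(-3 + 4\right)\right)^{2} = \left(\frac{2}{5} + 4 \cdot 1\right)^{2} = \left(\frac{2}{5} + 4\right)^{2} = \left(\frac{22}{5}\right)^{2} = \frac{484}{25}$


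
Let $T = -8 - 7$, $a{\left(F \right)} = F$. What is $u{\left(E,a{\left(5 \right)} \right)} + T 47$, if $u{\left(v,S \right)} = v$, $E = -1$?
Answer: $-706$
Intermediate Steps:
$T = -15$ ($T = -8 - 7 = -15$)
$u{\left(E,a{\left(5 \right)} \right)} + T 47 = -1 - 705 = -706$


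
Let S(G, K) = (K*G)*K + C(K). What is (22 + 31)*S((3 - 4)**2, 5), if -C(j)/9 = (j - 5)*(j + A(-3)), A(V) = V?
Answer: 1325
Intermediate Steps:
C(j) = -9*(-5 + j)*(-3 + j) (C(j) = -9*(j - 5)*(j - 3) = -9*(-5 + j)*(-3 + j))
S(G, K) = -135 - 9*K**2 + 72*K + G*K**2 (S(G, K) = (K*G)*K + (-135 - 9*K**2 + 72*K) = (G*K)*K + (-135 - 9*K**2 + 72*K) = G*K**2 + (-135 - 9*K**2 + 72*K) = -135 - 9*K**2 + 72*K + G*K**2)
(22 + 31)*S((3 - 4)**2, 5) = (22 + 31)*(-135 - 9*5**2 + 72*5 + (3 - 4)**2*5**2) = 53*(-135 - 9*25 + 360 + (-1)**2*25) = 53*(-135 - 225 + 360 + 1*25) = 53*(-135 - 225 + 360 + 25) = 53*25 = 1325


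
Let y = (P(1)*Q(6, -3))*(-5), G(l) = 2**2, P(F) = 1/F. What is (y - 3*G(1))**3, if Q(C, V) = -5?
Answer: 2197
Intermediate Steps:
G(l) = 4
y = 25 (y = (-5/1)*(-5) = (1*(-5))*(-5) = -5*(-5) = 25)
(y - 3*G(1))**3 = (25 - 3*4)**3 = (25 - 12)**3 = 13**3 = 2197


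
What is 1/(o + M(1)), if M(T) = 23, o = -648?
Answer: -1/625 ≈ -0.0016000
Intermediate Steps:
1/(o + M(1)) = 1/(-648 + 23) = 1/(-625) = -1/625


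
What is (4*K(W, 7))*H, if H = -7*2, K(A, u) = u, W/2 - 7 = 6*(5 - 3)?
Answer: -392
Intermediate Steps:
W = 38 (W = 14 + 2*(6*(5 - 3)) = 14 + 2*(6*2) = 14 + 2*12 = 14 + 24 = 38)
H = -14
(4*K(W, 7))*H = (4*7)*(-14) = 28*(-14) = -392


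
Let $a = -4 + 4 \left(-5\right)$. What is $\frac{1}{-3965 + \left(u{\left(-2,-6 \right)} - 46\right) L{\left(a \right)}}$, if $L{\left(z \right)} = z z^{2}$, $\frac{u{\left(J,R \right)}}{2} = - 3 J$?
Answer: $\frac{1}{466051} \approx 2.1457 \cdot 10^{-6}$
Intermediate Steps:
$u{\left(J,R \right)} = - 6 J$ ($u{\left(J,R \right)} = 2 \left(- 3 J\right) = - 6 J$)
$a = -24$ ($a = -4 - 20 = -24$)
$L{\left(z \right)} = z^{3}$
$\frac{1}{-3965 + \left(u{\left(-2,-6 \right)} - 46\right) L{\left(a \right)}} = \frac{1}{-3965 + \left(\left(-6\right) \left(-2\right) - 46\right) \left(-24\right)^{3}} = \frac{1}{-3965 + \left(12 - 46\right) \left(-13824\right)} = \frac{1}{-3965 - -470016} = \frac{1}{-3965 + 470016} = \frac{1}{466051}$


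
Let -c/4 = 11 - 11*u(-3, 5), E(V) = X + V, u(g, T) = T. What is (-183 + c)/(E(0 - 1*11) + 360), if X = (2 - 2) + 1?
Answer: -1/50 ≈ -0.020000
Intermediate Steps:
X = 1 (X = 0 + 1 = 1)
E(V) = 1 + V
c = 176 (c = -4*(11 - 11*5) = -4*(11 - 55) = -4*(-44) = 176)
(-183 + c)/(E(0 - 1*11) + 360) = (-183 + 176)/((1 + (0 - 1*11)) + 360) = -7/((1 + (0 - 11)) + 360) = -7/((1 - 11) + 360) = -7/(-10 + 360) = -7/350 = -7*1/350 = -1/50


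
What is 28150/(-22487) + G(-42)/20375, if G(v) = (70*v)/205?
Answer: -23529028606/18785077625 ≈ -1.2525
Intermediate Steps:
G(v) = 14*v/41 (G(v) = (70*v)*(1/205) = 14*v/41)
28150/(-22487) + G(-42)/20375 = 28150/(-22487) + ((14/41)*(-42))/20375 = 28150*(-1/22487) - 588/41*1/20375 = -28150/22487 - 588/835375 = -23529028606/18785077625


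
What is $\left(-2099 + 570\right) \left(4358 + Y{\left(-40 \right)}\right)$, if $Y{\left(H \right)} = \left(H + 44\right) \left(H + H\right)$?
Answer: $-6174102$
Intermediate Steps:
$Y{\left(H \right)} = 2 H \left(44 + H\right)$ ($Y{\left(H \right)} = \left(44 + H\right) 2 H = 2 H \left(44 + H\right)$)
$\left(-2099 + 570\right) \left(4358 + Y{\left(-40 \right)}\right) = \left(-2099 + 570\right) \left(4358 + 2 \left(-40\right) \left(44 - 40\right)\right) = - 1529 \left(4358 + 2 \left(-40\right) 4\right) = - 1529 \left(4358 - 320\right) = \left(-1529\right) 4038 = -6174102$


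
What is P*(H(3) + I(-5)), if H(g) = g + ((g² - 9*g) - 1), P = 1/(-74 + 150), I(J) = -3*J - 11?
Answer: -3/19 ≈ -0.15789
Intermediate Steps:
I(J) = -11 - 3*J
P = 1/76 ≈ 0.013158
H(g) = -1 + g² - 8*g (H(g) = g + (-1 + g² - 9*g) = -1 + g² - 8*g)
P*(H(3) + I(-5)) = ((-1 + 3² - 8*3) + (-11 - 3*(-5)))/76 = ((-1 + 9 - 24) + (-11 + 15))/76 = (-16 + 4)/76 = (1/76)*(-12) = -3/19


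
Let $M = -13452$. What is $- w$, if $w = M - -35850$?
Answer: $-22398$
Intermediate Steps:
$w = 22398$ ($w = -13452 - -35850 = -13452 + 35850 = 22398$)
$- w = \left(-1\right) 22398 = -22398$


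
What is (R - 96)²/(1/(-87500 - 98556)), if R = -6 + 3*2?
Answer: -1714692096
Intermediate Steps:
R = 0 (R = -6 + 6 = 0)
(R - 96)²/(1/(-87500 - 98556)) = (0 - 96)²/(1/(-87500 - 98556)) = (-96)²/(1/(-186056)) = 9216/(-1/186056) = 9216*(-186056) = -1714692096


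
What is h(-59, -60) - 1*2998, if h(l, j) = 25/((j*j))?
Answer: -431711/144 ≈ -2998.0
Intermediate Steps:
h(l, j) = 25/j² (h(l, j) = 25/(j²) = 25/j²)
h(-59, -60) - 1*2998 = 25/(-60)² - 1*2998 = 25*(1/3600) - 2998 = 1/144 - 2998 = -431711/144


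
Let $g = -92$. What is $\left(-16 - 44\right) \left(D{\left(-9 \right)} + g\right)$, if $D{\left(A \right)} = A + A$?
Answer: $6600$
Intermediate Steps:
$D{\left(A \right)} = 2 A$
$\left(-16 - 44\right) \left(D{\left(-9 \right)} + g\right) = \left(-16 - 44\right) \left(2 \left(-9\right) - 92\right) = - 60 \left(-18 - 92\right) = \left(-60\right) \left(-110\right) = 6600$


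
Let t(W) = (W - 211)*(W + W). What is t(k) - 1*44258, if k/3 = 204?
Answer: 446566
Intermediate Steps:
k = 612 (k = 3*204 = 612)
t(W) = 2*W*(-211 + W) (t(W) = (-211 + W)*(2*W) = 2*W*(-211 + W))
t(k) - 1*44258 = 2*612*(-211 + 612) - 1*44258 = 2*612*401 - 44258 = 490824 - 44258 = 446566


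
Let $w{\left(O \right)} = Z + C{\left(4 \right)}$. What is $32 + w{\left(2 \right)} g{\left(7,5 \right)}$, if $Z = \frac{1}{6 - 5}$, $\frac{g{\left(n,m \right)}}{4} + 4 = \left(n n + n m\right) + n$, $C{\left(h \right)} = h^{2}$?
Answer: $5948$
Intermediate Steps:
$g{\left(n,m \right)} = -16 + 4 n + 4 n^{2} + 4 m n$ ($g{\left(n,m \right)} = -16 + 4 \left(\left(n n + n m\right) + n\right) = -16 + 4 \left(\left(n^{2} + m n\right) + n\right) = -16 + 4 \left(n + n^{2} + m n\right) = -16 + \left(4 n + 4 n^{2} + 4 m n\right) = -16 + 4 n + 4 n^{2} + 4 m n$)
$Z = 1$ ($Z = 1^{-1} = 1$)
$w{\left(O \right)} = 17$ ($w{\left(O \right)} = 1 + 4^{2} = 1 + 16 = 17$)
$32 + w{\left(2 \right)} g{\left(7,5 \right)} = 32 + 17 \left(-16 + 4 \cdot 7 + 4 \cdot 7^{2} + 4 \cdot 5 \cdot 7\right) = 32 + 17 \left(-16 + 28 + 4 \cdot 49 + 140\right) = 32 + 17 \left(-16 + 28 + 196 + 140\right) = 32 + 17 \cdot 348 = 32 + 5916 = 5948$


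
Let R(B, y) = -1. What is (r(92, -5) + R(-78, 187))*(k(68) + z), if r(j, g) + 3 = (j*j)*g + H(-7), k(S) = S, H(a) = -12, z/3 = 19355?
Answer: -2461118688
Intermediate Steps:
z = 58065 (z = 3*19355 = 58065)
r(j, g) = -15 + g*j² (r(j, g) = -3 + ((j*j)*g - 12) = -3 + (j²*g - 12) = -3 + (g*j² - 12) = -3 + (-12 + g*j²) = -15 + g*j²)
(r(92, -5) + R(-78, 187))*(k(68) + z) = ((-15 - 5*92²) - 1)*(68 + 58065) = ((-15 - 5*8464) - 1)*58133 = ((-15 - 42320) - 1)*58133 = (-42335 - 1)*58133 = -42336*58133 = -2461118688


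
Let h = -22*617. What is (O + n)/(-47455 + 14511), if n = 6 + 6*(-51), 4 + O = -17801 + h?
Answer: 31679/32944 ≈ 0.96160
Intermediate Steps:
h = -13574
O = -31379 (O = -4 + (-17801 - 13574) = -4 - 31375 = -31379)
n = -300 (n = 6 - 306 = -300)
(O + n)/(-47455 + 14511) = (-31379 - 300)/(-47455 + 14511) = -31679/(-32944) = -31679*(-1/32944) = 31679/32944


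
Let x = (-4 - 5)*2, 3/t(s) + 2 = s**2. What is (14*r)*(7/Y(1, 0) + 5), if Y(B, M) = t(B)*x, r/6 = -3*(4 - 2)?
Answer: -7756/3 ≈ -2585.3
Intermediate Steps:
t(s) = 3/(-2 + s**2)
r = -36 (r = 6*(-3*(4 - 2)) = 6*(-3*2) = 6*(-6) = -36)
x = -18 (x = -9*2 = -18)
Y(B, M) = -54/(-2 + B**2) (Y(B, M) = (3/(-2 + B**2))*(-18) = -54/(-2 + B**2))
(14*r)*(7/Y(1, 0) + 5) = (14*(-36))*(7/((-54/(-2 + 1**2))) + 5) = -504*(7/((-54/(-2 + 1))) + 5) = -504*(7/((-54/(-1))) + 5) = -504*(7/((-54*(-1))) + 5) = -504*(7/54 + 5) = -504*277/54 = -7756/3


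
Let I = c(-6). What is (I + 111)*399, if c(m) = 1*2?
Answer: 45087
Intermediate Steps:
c(m) = 2
I = 2
(I + 111)*399 = (2 + 111)*399 = 113*399 = 45087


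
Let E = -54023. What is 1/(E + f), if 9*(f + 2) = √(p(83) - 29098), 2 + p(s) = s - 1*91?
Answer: -4376025/236414779733 - 18*I*√7277/236414779733 ≈ -1.851e-5 - 6.4949e-9*I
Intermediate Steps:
p(s) = -93 + s (p(s) = -2 + (s - 1*91) = -2 + (s - 91) = -2 + (-91 + s) = -93 + s)
f = -2 + 2*I*√7277/9 (f = -2 + √((-93 + 83) - 29098)/9 = -2 + √(-10 - 29098)/9 = -2 + √(-29108)/9 = -2 + (2*I*√7277)/9 = -2 + 2*I*√7277/9 ≈ -2.0 + 18.957*I)
1/(E + f) = 1/(-54023 + (-2 + 2*I*√7277/9)) = 1/(-54025 + 2*I*√7277/9)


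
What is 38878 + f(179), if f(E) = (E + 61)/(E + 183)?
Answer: 7037038/181 ≈ 38879.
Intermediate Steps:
f(E) = (61 + E)/(183 + E)
38878 + f(179) = 38878 + (61 + 179)/(183 + 179) = 38878 + 240/362 = 38878 + (1/362)*240 = 38878 + 120/181 = 7037038/181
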